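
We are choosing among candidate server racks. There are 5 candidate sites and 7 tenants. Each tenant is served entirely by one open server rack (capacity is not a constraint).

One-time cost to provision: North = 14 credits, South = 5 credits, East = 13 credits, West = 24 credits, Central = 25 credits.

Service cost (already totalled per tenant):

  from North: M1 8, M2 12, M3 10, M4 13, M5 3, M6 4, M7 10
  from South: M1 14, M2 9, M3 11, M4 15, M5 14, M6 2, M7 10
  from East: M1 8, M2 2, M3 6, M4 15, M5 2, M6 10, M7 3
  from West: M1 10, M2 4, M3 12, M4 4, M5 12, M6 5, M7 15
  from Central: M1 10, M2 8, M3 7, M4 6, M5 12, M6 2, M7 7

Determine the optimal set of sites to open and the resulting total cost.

For any fixed open set, each tenant goes to its cheapest open site; total = fixed + service.
{South, East}: M1→East 8, M2→East 2, M3→East 6, M4→South 15, M5→East 2, M6→South 2, M7→East 3. Service 38; fixed 18; total 56.
{East}: M1→East 8, M2→East 2, M3→East 6, M4→East 15, M5→East 2, M6→East 10, M7→East 3. Service 46; fixed 13; total 59.
{North, East}: service 38 + fixed 27 = 65
{North, South, East, West, Central}: service 27 + fixed 81 = 108
No other subset beats 56.

Open South and East; minimum total cost 56.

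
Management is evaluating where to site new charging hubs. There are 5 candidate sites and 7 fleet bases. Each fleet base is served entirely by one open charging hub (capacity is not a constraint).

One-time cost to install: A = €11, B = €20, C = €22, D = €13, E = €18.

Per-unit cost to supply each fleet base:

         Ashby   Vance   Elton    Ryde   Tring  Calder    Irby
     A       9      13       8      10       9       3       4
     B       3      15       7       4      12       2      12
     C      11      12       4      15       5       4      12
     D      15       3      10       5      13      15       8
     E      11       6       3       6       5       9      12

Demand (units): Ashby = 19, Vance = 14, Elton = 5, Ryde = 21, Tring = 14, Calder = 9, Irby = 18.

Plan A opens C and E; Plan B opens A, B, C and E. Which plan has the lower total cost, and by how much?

Plan A: {C, E}: Ashby→C 11·19=209, Vance→E 6·14=84, Elton→E 3·5=15, Ryde→E 6·21=126, Tring→C 5·14=70, Calder→C 4·9=36, Irby→C 12·18=216. Service 756; fixed 40; total 796.
Plan B: {A, B, C, E}: Ashby→B 3·19=57, Vance→E 6·14=84, Elton→E 3·5=15, Ryde→B 4·21=84, Tring→C 5·14=70, Calder→B 2·9=18, Irby→A 4·18=72. Service 400; fixed 71; total 471.
Difference: |796 − 471| = 325.

Plan B is cheaper by 325.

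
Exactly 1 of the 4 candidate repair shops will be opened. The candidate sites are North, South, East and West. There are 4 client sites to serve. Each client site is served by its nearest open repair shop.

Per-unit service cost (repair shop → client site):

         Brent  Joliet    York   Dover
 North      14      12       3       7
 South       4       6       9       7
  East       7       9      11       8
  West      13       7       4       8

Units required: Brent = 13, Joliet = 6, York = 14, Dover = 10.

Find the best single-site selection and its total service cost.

With exactly 1 open, each client site uses its cheapest among the chosen.
{South}: Brent→South 4·13=52, Joliet→South 6·6=36, York→South 9·14=126, Dover→South 7·10=70. Service cost 284.
{West}: service cost 347
{North}: service cost 366
Among all 4 size-1 choices, {South} is lowest.

Choose South only; total service cost 284.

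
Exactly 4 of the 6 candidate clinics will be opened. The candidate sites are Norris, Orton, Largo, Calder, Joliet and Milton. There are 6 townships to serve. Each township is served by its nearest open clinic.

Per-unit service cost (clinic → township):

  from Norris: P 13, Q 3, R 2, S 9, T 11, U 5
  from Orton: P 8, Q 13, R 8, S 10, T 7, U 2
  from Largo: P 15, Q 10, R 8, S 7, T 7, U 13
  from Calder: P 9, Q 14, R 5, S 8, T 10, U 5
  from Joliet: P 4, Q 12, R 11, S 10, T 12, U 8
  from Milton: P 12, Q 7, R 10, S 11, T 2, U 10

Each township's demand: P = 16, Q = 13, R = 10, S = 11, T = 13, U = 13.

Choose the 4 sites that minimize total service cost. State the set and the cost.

Choose Norris, Orton, Joliet and Milton; total service cost 274.

With exactly 4 open, each township uses its cheapest among the chosen.
{Norris, Orton, Joliet, Milton}: P→Joliet 4·16=64, Q→Norris 3·13=39, R→Norris 2·10=20, S→Norris 9·11=99, T→Milton 2·13=26, U→Orton 2·13=26. Service cost 274.
{Norris, Largo, Joliet, Milton}: service cost 291
{Norris, Calder, Joliet, Milton}: service cost 302
Among all 15 size-4 choices, {Norris, Orton, Joliet, Milton} is lowest.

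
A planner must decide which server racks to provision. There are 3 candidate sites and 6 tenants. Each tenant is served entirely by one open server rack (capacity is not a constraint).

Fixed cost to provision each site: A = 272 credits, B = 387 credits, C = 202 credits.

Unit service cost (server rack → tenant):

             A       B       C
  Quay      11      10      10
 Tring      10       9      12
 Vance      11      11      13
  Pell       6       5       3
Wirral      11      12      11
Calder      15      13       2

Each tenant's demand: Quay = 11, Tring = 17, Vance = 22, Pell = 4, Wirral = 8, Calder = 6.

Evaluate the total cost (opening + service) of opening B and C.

Each tenant is assigned to its cheapest site among the open ones.
{B, C}: Quay→B 10·11=110, Tring→B 9·17=153, Vance→B 11·22=242, Pell→C 3·4=12, Wirral→C 11·8=88, Calder→C 2·6=12. Service 617; fixed 589; total 1206.

Total cost: 1206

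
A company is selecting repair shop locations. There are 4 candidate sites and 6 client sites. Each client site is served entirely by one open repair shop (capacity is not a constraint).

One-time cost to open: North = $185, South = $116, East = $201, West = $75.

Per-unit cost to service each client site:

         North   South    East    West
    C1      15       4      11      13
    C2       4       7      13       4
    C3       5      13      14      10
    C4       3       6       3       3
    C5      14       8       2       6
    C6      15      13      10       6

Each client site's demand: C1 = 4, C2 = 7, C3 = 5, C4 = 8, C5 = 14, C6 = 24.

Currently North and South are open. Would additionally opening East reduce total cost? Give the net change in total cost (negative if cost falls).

Current service cost with {North, South}: 517.
Adding East: each client site re-picks its cheapest; new service cost 361, saving 156.
Extra fixed cost: 201. Net change = 201 − 156 = 45.
(Totals: 818 → 863.)

No — net change +45 (cost rises by 45).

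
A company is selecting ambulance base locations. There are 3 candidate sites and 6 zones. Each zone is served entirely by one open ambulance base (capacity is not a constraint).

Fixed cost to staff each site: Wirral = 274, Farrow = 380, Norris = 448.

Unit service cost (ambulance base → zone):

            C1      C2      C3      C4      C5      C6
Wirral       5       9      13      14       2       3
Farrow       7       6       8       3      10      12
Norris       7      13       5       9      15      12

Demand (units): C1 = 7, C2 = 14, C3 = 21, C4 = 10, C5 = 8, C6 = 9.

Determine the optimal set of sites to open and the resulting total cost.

Open Wirral only; minimum total cost 891.

For any fixed open set, each zone goes to its cheapest open site; total = fixed + service.
{Wirral}: C1→Wirral 5·7=35, C2→Wirral 9·14=126, C3→Wirral 13·21=273, C4→Wirral 14·10=140, C5→Wirral 2·8=16, C6→Wirral 3·9=27. Service 617; fixed 274; total 891.
{Farrow}: service 519 + fixed 380 = 899
{Wirral, Farrow}: C1→Wirral 5·7=35, C2→Farrow 6·14=84, C3→Farrow 8·21=168, C4→Farrow 3·10=30, C5→Wirral 2·8=16, C6→Wirral 3·9=27. Service 360; fixed 654; total 1014.
{Wirral, Farrow, Norris}: C1→Wirral 5·7=35, C2→Farrow 6·14=84, C3→Norris 5·21=105, C4→Farrow 3·10=30, C5→Wirral 2·8=16, C6→Wirral 3·9=27. Service 297; fixed 1102; total 1399.
No other subset beats 891.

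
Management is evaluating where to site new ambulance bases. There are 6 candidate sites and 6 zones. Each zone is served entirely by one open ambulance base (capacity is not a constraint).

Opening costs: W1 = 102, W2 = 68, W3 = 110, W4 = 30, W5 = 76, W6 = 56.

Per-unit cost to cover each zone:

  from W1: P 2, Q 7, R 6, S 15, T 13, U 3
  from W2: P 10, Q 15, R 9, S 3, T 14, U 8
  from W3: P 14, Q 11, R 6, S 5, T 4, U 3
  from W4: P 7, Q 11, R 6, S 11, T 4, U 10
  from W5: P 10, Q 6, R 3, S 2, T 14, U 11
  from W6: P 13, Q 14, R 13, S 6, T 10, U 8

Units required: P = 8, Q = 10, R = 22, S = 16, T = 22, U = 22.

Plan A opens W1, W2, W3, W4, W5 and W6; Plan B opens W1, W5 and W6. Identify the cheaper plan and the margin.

Plan B is cheaper by 76.

Plan A: {W1, W2, W3, W4, W5, W6}: P→W1 2·8=16, Q→W5 6·10=60, R→W5 3·22=66, S→W5 2·16=32, T→W3 4·22=88, U→W1 3·22=66. Service 328; fixed 442; total 770.
Plan B: {W1, W5, W6}: P→W1 2·8=16, Q→W5 6·10=60, R→W5 3·22=66, S→W5 2·16=32, T→W6 10·22=220, U→W1 3·22=66. Service 460; fixed 234; total 694.
Difference: |770 − 694| = 76.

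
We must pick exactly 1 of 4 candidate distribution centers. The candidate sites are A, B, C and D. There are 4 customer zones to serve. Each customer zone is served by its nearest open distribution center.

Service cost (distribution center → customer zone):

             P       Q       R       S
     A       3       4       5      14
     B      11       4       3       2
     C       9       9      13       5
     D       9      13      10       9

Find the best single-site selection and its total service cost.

Choose B only; total service cost 20.

With exactly 1 open, each customer zone uses its cheapest among the chosen.
{B}: P→B 11, Q→B 4, R→B 3, S→B 2. Service cost 20.
{A}: service cost 26
{C}: service cost 36
Among all 4 size-1 choices, {B} is lowest.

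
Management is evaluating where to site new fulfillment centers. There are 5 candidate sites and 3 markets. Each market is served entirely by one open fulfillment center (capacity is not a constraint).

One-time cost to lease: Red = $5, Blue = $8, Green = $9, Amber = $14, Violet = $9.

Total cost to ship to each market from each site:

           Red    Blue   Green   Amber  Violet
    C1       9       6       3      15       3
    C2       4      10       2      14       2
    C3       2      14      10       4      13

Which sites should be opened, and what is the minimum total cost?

Open Red only; minimum total cost 20.

For any fixed open set, each market goes to its cheapest open site; total = fixed + service.
{Red}: C1→Red 9, C2→Red 4, C3→Red 2. Service 15; fixed 5; total 20.
{Red, Green}: service 7 + fixed 14 = 21
{Red, Violet}: C1→Violet 3, C2→Violet 2, C3→Red 2. Service 7; fixed 14; total 21.
{Red, Blue, Green, Amber, Violet}: C1→Green 3, C2→Green 2, C3→Red 2. Service 7; fixed 45; total 52.
No other subset beats 20.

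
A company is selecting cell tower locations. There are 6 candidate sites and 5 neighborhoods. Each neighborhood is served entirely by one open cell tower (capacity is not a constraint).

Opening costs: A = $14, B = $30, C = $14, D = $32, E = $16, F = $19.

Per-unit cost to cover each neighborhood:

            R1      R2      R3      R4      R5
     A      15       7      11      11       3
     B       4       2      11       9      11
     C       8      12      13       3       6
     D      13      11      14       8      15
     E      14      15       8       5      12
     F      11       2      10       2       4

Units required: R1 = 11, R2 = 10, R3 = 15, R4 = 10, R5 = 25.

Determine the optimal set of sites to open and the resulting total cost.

For any fixed open set, each neighborhood goes to its cheapest open site; total = fixed + service.
{A, B, E, F}: R1→B 4·11=44, R2→B 2·10=20, R3→E 8·15=120, R4→F 2·10=20, R5→A 3·25=75. Service 279; fixed 79; total 358.
{A, B, C, E}: service 289 + fixed 74 = 363
{A, B, E}: R1→B 4·11=44, R2→B 2·10=20, R3→E 8·15=120, R4→E 5·10=50, R5→A 3·25=75. Service 309; fixed 60; total 369.
{A, B, C, D, E, F}: service 279 + fixed 125 = 404
No other subset beats 358.

Open A, B, E and F; minimum total cost 358.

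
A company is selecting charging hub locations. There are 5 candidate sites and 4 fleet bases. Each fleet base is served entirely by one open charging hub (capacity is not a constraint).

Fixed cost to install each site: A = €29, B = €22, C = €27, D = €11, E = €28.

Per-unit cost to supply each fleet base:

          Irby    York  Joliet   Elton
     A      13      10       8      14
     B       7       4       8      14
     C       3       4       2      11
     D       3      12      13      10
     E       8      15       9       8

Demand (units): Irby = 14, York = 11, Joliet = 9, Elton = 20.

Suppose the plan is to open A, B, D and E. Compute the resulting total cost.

Total cost: 408

Each fleet base is assigned to its cheapest site among the open ones.
{A, B, D, E}: Irby→D 3·14=42, York→B 4·11=44, Joliet→A 8·9=72, Elton→E 8·20=160. Service 318; fixed 90; total 408.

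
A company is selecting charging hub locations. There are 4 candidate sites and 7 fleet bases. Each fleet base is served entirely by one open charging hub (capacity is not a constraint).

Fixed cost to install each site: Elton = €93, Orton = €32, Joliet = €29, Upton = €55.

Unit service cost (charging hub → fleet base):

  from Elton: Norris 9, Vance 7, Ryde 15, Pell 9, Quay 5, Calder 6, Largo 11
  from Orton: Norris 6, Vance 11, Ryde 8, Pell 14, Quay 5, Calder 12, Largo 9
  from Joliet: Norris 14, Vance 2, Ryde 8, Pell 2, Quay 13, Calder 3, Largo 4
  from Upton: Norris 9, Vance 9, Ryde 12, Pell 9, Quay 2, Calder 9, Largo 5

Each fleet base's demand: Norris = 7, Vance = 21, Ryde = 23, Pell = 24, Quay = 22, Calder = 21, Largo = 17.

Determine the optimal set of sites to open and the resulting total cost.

For any fixed open set, each fleet base goes to its cheapest open site; total = fixed + service.
{Joliet, Upton}: Norris→Upton 9·7=63, Vance→Joliet 2·21=42, Ryde→Joliet 8·23=184, Pell→Joliet 2·24=48, Quay→Upton 2·22=44, Calder→Joliet 3·21=63, Largo→Joliet 4·17=68. Service 512; fixed 84; total 596.
{Orton, Joliet, Upton}: Norris→Orton 6·7=42, Vance→Joliet 2·21=42, Ryde→Orton 8·23=184, Pell→Joliet 2·24=48, Quay→Upton 2·22=44, Calder→Joliet 3·21=63, Largo→Joliet 4·17=68. Service 491; fixed 116; total 607.
{Orton, Joliet}: Norris→Orton 6·7=42, Vance→Joliet 2·21=42, Ryde→Orton 8·23=184, Pell→Joliet 2·24=48, Quay→Orton 5·22=110, Calder→Joliet 3·21=63, Largo→Joliet 4·17=68. Service 557; fixed 61; total 618.
{Elton, Orton, Joliet, Upton}: Norris→Orton 6·7=42, Vance→Joliet 2·21=42, Ryde→Orton 8·23=184, Pell→Joliet 2·24=48, Quay→Upton 2·22=44, Calder→Joliet 3·21=63, Largo→Joliet 4·17=68. Service 491; fixed 209; total 700.
(All 15 nonempty subsets were checked; Joliet and Upton is lowest.)

Open Joliet and Upton; minimum total cost 596.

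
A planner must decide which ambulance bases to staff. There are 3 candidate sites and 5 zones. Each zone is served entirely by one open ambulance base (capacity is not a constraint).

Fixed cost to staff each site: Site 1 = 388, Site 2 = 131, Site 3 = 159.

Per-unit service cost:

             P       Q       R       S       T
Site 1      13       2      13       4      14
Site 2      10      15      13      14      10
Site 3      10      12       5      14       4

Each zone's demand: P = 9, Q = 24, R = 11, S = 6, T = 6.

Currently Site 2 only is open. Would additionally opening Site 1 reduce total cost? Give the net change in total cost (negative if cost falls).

No — net change +16 (cost rises by 16).

Current service cost with {Site 2}: 737.
Adding Site 1: each zone re-picks its cheapest; new service cost 365, saving 372.
Extra fixed cost: 388. Net change = 388 − 372 = 16.
(Totals: 868 → 884.)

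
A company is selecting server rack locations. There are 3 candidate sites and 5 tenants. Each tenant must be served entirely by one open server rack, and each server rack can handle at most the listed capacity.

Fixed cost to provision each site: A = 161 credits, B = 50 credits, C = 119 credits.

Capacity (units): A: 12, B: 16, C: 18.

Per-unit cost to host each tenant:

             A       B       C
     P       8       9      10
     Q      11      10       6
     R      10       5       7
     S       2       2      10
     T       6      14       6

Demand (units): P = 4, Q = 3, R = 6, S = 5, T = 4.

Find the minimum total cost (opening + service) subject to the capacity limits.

Open {B, C}: P→B 9·4=36, Q→C 6·3=18, R→B 5·6=30, S→B 2·5=10, T→C 6·4=24.
Loads: B carries 15/16, C carries 7/18. Service 118; fixed 169; total 287.
Next best feasible plan costs 291.

Minimum total cost: 287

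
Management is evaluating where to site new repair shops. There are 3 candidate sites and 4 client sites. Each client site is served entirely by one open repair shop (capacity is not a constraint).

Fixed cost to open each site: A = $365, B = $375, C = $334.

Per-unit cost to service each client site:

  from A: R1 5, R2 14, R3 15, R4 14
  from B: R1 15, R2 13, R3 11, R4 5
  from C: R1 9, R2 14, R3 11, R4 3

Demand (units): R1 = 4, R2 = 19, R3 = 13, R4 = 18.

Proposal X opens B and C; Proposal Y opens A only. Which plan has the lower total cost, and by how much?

Proposal Y is cheaper by 91.

Proposal X: {B, C}: R1→C 9·4=36, R2→B 13·19=247, R3→B 11·13=143, R4→C 3·18=54. Service 480; fixed 709; total 1189.
Proposal Y: {A}: R1→A 5·4=20, R2→A 14·19=266, R3→A 15·13=195, R4→A 14·18=252. Service 733; fixed 365; total 1098.
Difference: |1189 − 1098| = 91.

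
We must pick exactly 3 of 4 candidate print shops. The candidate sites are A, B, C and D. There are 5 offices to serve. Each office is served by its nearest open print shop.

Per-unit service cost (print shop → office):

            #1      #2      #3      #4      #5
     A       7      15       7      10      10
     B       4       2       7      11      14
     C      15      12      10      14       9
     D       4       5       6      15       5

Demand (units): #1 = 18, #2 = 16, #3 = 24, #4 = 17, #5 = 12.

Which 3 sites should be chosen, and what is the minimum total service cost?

Choose A, B and D; total service cost 478.

With exactly 3 open, each office uses its cheapest among the chosen.
{A, B, D}: #1→B 4·18=72, #2→B 2·16=32, #3→D 6·24=144, #4→A 10·17=170, #5→D 5·12=60. Service cost 478.
{B, C, D}: service cost 495
{A, C, D}: service cost 526
Among all 4 size-3 choices, {A, B, D} is lowest.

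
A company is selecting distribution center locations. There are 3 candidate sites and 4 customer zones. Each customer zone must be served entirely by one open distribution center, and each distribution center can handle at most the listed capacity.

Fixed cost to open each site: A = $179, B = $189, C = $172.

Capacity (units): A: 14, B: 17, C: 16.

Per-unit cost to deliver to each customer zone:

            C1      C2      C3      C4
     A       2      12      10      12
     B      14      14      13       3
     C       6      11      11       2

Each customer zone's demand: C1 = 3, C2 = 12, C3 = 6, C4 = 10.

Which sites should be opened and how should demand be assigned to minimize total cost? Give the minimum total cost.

Minimum total cost: 619

Open {B, C}: C1→C 6·3=18, C2→C 11·12=132, C3→B 13·6=78, C4→B 3·10=30.
Loads: B carries 16/17, C carries 15/16. Service 258; fixed 361; total 619.
Next best feasible plan costs 657.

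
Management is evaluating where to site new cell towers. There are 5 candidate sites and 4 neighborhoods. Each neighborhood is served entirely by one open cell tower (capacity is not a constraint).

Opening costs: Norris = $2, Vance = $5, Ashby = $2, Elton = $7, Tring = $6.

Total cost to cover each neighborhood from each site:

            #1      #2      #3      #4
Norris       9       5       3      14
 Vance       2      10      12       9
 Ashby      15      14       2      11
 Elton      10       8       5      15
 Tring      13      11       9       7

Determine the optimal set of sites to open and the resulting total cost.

For any fixed open set, each neighborhood goes to its cheapest open site; total = fixed + service.
{Norris, Vance}: #1→Vance 2, #2→Norris 5, #3→Norris 3, #4→Vance 9. Service 19; fixed 7; total 26.
{Norris, Vance, Ashby}: service 18 + fixed 9 = 27
{Norris, Vance, Tring}: #1→Vance 2, #2→Norris 5, #3→Norris 3, #4→Tring 7. Service 17; fixed 13; total 30.
{Norris, Vance, Ashby, Elton, Tring}: service 16 + fixed 22 = 38
No other subset beats 26.

Open Norris and Vance; minimum total cost 26.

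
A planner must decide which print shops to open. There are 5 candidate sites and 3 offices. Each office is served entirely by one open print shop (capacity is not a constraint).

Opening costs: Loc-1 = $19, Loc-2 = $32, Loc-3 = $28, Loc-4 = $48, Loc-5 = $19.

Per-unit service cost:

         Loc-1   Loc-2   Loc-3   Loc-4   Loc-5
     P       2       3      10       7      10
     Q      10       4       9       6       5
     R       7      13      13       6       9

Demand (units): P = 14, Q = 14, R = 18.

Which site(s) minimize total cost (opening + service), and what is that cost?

Open Loc-1 and Loc-2; minimum total cost 261.

For any fixed open set, each office goes to its cheapest open site; total = fixed + service.
{Loc-1, Loc-2}: P→Loc-1 2·14=28, Q→Loc-2 4·14=56, R→Loc-1 7·18=126. Service 210; fixed 51; total 261.
{Loc-1, Loc-5}: service 224 + fixed 38 = 262
{Loc-1, Loc-2, Loc-5}: P→Loc-1 2·14=28, Q→Loc-2 4·14=56, R→Loc-1 7·18=126. Service 210; fixed 70; total 280.
{Loc-1, Loc-2, Loc-3, Loc-4, Loc-5}: service 192 + fixed 146 = 338
No other subset beats 261.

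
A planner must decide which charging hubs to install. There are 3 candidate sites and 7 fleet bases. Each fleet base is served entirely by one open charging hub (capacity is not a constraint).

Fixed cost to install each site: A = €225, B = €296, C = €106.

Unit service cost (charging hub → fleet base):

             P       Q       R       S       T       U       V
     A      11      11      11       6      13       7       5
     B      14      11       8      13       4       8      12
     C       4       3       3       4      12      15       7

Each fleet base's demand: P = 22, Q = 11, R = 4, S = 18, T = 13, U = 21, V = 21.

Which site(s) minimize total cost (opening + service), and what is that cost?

For any fixed open set, each fleet base goes to its cheapest open site; total = fixed + service.
{C}: P→C 4·22=88, Q→C 3·11=33, R→C 3·4=12, S→C 4·18=72, T→C 12·13=156, U→C 15·21=315, V→C 7·21=147. Service 823; fixed 106; total 929.
{A, C}: service 613 + fixed 331 = 944
{B, C}: service 572 + fixed 402 = 974
{A, B, C}: P→C 4·22=88, Q→C 3·11=33, R→C 3·4=12, S→C 4·18=72, T→B 4·13=52, U→A 7·21=147, V→A 5·21=105. Service 509; fixed 627; total 1136.
No other subset beats 929.

Open C only; minimum total cost 929.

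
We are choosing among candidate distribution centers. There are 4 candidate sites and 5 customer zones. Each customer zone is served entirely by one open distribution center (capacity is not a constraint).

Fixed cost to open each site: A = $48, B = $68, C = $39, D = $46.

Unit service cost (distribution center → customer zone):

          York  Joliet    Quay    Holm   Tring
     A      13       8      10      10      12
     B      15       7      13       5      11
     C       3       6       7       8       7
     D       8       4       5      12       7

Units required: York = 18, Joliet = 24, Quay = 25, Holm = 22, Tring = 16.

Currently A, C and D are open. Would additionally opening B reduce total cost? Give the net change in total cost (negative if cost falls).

No — net change +2 (cost rises by 2).

Current service cost with {A, C, D}: 563.
Adding B: each customer zone re-picks its cheapest; new service cost 497, saving 66.
Extra fixed cost: 68. Net change = 68 − 66 = 2.
(Totals: 696 → 698.)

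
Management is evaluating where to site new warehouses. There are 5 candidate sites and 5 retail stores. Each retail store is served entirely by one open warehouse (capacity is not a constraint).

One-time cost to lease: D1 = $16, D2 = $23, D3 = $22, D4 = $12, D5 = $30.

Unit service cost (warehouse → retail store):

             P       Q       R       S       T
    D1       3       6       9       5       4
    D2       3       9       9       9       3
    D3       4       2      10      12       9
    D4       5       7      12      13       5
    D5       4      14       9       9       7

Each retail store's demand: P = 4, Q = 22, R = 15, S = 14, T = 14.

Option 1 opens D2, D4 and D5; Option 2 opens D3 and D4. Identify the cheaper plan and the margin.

Option 2 is cheaper by 52.

Option 1: {D2, D4, D5}: P→D2 3·4=12, Q→D4 7·22=154, R→D2 9·15=135, S→D2 9·14=126, T→D2 3·14=42. Service 469; fixed 65; total 534.
Option 2: {D3, D4}: P→D3 4·4=16, Q→D3 2·22=44, R→D3 10·15=150, S→D3 12·14=168, T→D4 5·14=70. Service 448; fixed 34; total 482.
Difference: |534 − 482| = 52.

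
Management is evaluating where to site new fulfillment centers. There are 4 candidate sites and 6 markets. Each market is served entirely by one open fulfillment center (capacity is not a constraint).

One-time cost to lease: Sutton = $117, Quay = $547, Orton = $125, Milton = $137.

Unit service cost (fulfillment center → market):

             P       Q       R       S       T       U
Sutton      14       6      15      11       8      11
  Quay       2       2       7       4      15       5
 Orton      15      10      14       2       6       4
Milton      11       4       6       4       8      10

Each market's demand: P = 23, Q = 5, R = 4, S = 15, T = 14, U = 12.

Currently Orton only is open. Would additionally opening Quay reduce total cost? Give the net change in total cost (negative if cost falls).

No — net change +180 (cost rises by 180).

Current service cost with {Orton}: 613.
Adding Quay: each market re-picks its cheapest; new service cost 246, saving 367.
Extra fixed cost: 547. Net change = 547 − 367 = 180.
(Totals: 738 → 918.)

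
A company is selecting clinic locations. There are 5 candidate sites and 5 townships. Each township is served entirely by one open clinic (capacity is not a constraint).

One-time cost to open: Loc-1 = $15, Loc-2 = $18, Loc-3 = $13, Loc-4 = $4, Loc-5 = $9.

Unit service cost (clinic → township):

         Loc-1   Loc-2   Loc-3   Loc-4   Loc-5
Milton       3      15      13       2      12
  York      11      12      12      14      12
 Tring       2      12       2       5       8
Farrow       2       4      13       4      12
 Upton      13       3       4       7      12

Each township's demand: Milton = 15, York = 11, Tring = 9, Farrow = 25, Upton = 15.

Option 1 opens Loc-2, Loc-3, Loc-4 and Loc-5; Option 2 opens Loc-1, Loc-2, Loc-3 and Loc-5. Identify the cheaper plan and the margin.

Option 2 is cheaper by 35.

Option 1: {Loc-2, Loc-3, Loc-4, Loc-5}: Milton→Loc-4 2·15=30, York→Loc-2 12·11=132, Tring→Loc-3 2·9=18, Farrow→Loc-2 4·25=100, Upton→Loc-2 3·15=45. Service 325; fixed 44; total 369.
Option 2: {Loc-1, Loc-2, Loc-3, Loc-5}: Milton→Loc-1 3·15=45, York→Loc-1 11·11=121, Tring→Loc-1 2·9=18, Farrow→Loc-1 2·25=50, Upton→Loc-2 3·15=45. Service 279; fixed 55; total 334.
Difference: |369 − 334| = 35.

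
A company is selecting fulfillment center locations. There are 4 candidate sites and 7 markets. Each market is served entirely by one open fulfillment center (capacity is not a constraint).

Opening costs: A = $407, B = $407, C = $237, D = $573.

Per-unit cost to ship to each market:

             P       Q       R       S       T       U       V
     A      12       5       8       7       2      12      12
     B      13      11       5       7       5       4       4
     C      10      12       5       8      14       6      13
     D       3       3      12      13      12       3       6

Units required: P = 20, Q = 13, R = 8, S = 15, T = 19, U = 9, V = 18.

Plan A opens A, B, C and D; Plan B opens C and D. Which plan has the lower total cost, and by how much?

Plan A: {A, B, C, D}: P→D 3·20=60, Q→D 3·13=39, R→B 5·8=40, S→A 7·15=105, T→A 2·19=38, U→D 3·9=27, V→B 4·18=72. Service 381; fixed 1624; total 2005.
Plan B: {C, D}: P→D 3·20=60, Q→D 3·13=39, R→C 5·8=40, S→C 8·15=120, T→D 12·19=228, U→D 3·9=27, V→D 6·18=108. Service 622; fixed 810; total 1432.
Difference: |2005 − 1432| = 573.

Plan B is cheaper by 573.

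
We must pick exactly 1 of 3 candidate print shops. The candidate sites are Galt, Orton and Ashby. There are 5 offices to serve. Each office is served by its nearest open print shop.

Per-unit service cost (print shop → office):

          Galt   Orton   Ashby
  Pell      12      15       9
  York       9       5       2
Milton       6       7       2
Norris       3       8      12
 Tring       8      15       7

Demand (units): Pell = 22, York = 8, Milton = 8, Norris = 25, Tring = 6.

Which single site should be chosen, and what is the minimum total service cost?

With exactly 1 open, each office uses its cheapest among the chosen.
{Galt}: Pell→Galt 12·22=264, York→Galt 9·8=72, Milton→Galt 6·8=48, Norris→Galt 3·25=75, Tring→Galt 8·6=48. Service cost 507.
{Ashby}: service cost 572
{Orton}: service cost 716
Among all 3 size-1 choices, {Galt} is lowest.

Choose Galt only; total service cost 507.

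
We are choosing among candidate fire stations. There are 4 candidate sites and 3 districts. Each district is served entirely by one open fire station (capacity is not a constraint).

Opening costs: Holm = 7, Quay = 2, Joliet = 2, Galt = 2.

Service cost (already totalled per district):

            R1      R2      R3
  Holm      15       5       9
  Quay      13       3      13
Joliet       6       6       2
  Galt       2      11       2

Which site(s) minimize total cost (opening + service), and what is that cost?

For any fixed open set, each district goes to its cheapest open site; total = fixed + service.
{Quay, Galt}: R1→Galt 2, R2→Quay 3, R3→Galt 2. Service 7; fixed 4; total 11.
{Quay, Joliet, Galt}: service 7 + fixed 6 = 13
{Joliet, Galt}: R1→Galt 2, R2→Joliet 6, R3→Joliet 2. Service 10; fixed 4; total 14.
{Holm, Quay, Joliet, Galt}: R1→Galt 2, R2→Quay 3, R3→Joliet 2. Service 7; fixed 13; total 20.
No other subset beats 11.

Open Quay and Galt; minimum total cost 11.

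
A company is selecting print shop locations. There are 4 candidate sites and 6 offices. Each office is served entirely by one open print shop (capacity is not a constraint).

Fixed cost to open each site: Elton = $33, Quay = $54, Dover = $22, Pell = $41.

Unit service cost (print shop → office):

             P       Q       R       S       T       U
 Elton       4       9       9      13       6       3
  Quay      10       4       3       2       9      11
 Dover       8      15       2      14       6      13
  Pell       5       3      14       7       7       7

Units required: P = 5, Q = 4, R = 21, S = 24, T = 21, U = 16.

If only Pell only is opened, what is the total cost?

Each office is assigned to its cheapest site among the open ones.
{Pell}: P→Pell 5·5=25, Q→Pell 3·4=12, R→Pell 14·21=294, S→Pell 7·24=168, T→Pell 7·21=147, U→Pell 7·16=112. Service 758; fixed 41; total 799.

Total cost: 799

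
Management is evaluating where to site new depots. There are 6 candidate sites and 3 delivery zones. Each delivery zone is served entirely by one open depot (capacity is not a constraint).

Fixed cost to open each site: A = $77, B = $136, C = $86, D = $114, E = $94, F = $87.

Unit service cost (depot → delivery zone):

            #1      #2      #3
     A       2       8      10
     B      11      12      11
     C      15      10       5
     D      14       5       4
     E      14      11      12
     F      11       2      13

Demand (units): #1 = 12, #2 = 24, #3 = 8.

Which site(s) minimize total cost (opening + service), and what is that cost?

For any fixed open set, each delivery zone goes to its cheapest open site; total = fixed + service.
{A, F}: #1→A 2·12=24, #2→F 2·24=48, #3→A 10·8=80. Service 152; fixed 164; total 316.
{A, C, F}: service 112 + fixed 250 = 362
{A, D}: service 176 + fixed 191 = 367
{A, B, C, D, E, F}: service 104 + fixed 594 = 698
No other subset beats 316.

Open A and F; minimum total cost 316.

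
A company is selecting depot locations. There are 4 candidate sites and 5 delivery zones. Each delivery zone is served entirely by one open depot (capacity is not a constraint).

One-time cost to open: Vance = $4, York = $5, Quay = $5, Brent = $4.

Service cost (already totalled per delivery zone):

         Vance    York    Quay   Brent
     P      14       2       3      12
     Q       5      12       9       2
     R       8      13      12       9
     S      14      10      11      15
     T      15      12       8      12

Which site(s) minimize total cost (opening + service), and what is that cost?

Open Quay and Brent; minimum total cost 42.

For any fixed open set, each delivery zone goes to its cheapest open site; total = fixed + service.
{Quay, Brent}: P→Quay 3, Q→Brent 2, R→Brent 9, S→Quay 11, T→Quay 8. Service 33; fixed 9; total 42.
{Vance, Quay}: P→Quay 3, Q→Vance 5, R→Vance 8, S→Quay 11, T→Quay 8. Service 35; fixed 9; total 44.
{York, Brent}: service 35 + fixed 9 = 44
{Vance, York, Quay, Brent}: service 30 + fixed 18 = 48
No other subset beats 42.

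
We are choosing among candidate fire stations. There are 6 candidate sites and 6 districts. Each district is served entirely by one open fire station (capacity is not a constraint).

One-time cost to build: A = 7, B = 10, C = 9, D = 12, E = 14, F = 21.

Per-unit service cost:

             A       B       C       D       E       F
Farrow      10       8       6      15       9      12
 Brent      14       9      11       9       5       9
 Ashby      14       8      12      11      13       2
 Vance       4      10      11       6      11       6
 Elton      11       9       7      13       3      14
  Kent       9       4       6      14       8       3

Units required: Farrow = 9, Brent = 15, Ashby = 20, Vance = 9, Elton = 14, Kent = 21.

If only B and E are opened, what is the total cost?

Each district is assigned to its cheapest site among the open ones.
{B, E}: Farrow→B 8·9=72, Brent→E 5·15=75, Ashby→B 8·20=160, Vance→B 10·9=90, Elton→E 3·14=42, Kent→B 4·21=84. Service 523; fixed 24; total 547.

Total cost: 547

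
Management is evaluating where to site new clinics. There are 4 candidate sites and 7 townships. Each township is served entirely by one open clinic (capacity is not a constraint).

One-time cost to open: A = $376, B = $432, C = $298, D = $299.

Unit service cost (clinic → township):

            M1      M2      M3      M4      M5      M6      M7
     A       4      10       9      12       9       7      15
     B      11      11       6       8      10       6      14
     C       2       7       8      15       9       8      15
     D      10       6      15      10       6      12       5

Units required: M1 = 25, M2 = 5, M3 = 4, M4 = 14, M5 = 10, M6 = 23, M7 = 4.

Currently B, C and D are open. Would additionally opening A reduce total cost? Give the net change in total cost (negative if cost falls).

No — net change +376 (cost rises by 376).

Current service cost with {B, C, D}: 434.
Adding A: each township re-picks its cheapest; new service cost 434, saving 0.
Extra fixed cost: 376. Net change = 376 − 0 = 376.
(Totals: 1463 → 1839.)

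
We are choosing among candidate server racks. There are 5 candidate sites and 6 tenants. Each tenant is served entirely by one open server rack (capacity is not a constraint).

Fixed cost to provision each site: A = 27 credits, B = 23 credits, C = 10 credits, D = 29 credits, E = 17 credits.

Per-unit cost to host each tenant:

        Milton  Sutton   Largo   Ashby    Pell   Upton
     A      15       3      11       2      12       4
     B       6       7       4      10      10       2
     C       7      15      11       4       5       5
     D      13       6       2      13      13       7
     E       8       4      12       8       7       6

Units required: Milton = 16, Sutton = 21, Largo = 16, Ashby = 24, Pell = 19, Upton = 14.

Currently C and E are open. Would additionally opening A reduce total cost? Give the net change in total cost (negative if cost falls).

Current service cost with {C, E}: 633.
Adding A: each tenant re-picks its cheapest; new service cost 550, saving 83.
Extra fixed cost: 27. Net change = 27 − 83 = -56.
(Totals: 660 → 604.)

Yes — net change −56 (cost falls by 56).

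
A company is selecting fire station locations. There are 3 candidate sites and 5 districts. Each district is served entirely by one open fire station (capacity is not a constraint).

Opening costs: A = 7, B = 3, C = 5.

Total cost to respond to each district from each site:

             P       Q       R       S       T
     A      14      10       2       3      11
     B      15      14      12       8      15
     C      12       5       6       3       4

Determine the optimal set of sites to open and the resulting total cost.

For any fixed open set, each district goes to its cheapest open site; total = fixed + service.
{C}: P→C 12, Q→C 5, R→C 6, S→C 3, T→C 4. Service 30; fixed 5; total 35.
{A, C}: P→C 12, Q→C 5, R→A 2, S→A 3, T→C 4. Service 26; fixed 12; total 38.
{B, C}: service 30 + fixed 8 = 38
{A, B, C}: service 26 + fixed 15 = 41
No other subset beats 35.

Open C only; minimum total cost 35.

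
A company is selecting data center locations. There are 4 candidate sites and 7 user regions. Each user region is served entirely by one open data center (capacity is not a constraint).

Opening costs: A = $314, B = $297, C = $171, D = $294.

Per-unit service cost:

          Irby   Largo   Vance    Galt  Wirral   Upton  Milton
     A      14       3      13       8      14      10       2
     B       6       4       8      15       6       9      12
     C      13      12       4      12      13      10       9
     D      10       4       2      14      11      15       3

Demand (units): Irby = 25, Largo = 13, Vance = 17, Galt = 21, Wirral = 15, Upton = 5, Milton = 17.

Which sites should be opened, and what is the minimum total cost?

Open D only; minimum total cost 1215.

For any fixed open set, each user region goes to its cheapest open site; total = fixed + service.
{D}: Irby→D 10·25=250, Largo→D 4·13=52, Vance→D 2·17=34, Galt→D 14·21=294, Wirral→D 11·15=165, Upton→D 15·5=75, Milton→D 3·17=51. Service 921; fixed 294; total 1215.
{A, B}: service 662 + fixed 611 = 1273
{B, C}: Irby→B 6·25=150, Largo→B 4·13=52, Vance→C 4·17=68, Galt→C 12·21=252, Wirral→B 6·15=90, Upton→B 9·5=45, Milton→C 9·17=153. Service 810; fixed 468; total 1278.
{A, B, C, D}: service 560 + fixed 1076 = 1636
(All 15 nonempty subsets were checked; D only is lowest.)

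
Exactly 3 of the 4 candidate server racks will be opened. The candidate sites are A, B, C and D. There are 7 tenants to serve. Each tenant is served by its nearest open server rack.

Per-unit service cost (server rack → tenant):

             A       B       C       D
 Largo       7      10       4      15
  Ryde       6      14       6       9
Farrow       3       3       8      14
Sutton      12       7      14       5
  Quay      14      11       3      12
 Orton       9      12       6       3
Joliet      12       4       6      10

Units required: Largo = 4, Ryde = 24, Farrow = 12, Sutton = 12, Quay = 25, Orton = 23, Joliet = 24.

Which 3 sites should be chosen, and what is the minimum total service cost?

Choose B, C and D; total service cost 496.

With exactly 3 open, each tenant uses its cheapest among the chosen.
{B, C, D}: Largo→C 4·4=16, Ryde→C 6·24=144, Farrow→B 3·12=36, Sutton→D 5·12=60, Quay→C 3·25=75, Orton→D 3·23=69, Joliet→B 4·24=96. Service cost 496.
{A, C, D}: service cost 544
{A, B, C}: service cost 589
Among all 4 size-3 choices, {B, C, D} is lowest.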